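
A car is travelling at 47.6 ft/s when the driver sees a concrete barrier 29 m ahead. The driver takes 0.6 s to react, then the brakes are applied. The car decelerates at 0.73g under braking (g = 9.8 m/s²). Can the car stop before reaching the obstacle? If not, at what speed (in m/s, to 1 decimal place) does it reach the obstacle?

47.6 ft/s × 0.3048 = 14.5085 m/s.
a = 0.73 × 9.8 = 7.154 m/s².
Reaction distance = 14.5085 × 0.6 = 8.705 m.
Braking distance = v²/(2a) = 210.497 / 14.308 = 14.712 m.
Total stopping distance = 8.705 + 14.712 = 23.417 m, vs 29 m available — it stops with 29 − 23.417 = 5.583 m to spare.

Yes — it stops about 5.6 m short of the obstacle, so it never reaches it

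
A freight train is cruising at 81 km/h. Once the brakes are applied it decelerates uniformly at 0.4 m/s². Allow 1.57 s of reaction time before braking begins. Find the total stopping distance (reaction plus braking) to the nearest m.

Total stopping distance ≈ 668 m

81 km/h ÷ 3.6 = 22.5000 m/s.
Reaction distance = v·t_r = 22.5000 × 1.57 = 35.325 m.
Braking distance = v²/(2a) = 22.5000² / (2 × 0.400) = 506.250 / 0.800 = 632.812 m.
Total = 35.325 + 632.812 = 668.137 m.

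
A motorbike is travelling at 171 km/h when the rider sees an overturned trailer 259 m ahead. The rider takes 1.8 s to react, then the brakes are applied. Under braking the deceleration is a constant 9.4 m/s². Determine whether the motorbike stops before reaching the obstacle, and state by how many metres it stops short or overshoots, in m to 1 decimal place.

171 km/h ÷ 3.6 = 47.5000 m/s.
Reaction distance = 47.5000 × 1.8 = 85.500 m.
Braking distance = v²/(2a) = 2256.250 / 18.800 = 120.013 m.
Total stopping distance = 85.500 + 120.013 = 205.513 m, vs 259 m available — it stops with 259 − 205.513 = 53.487 m to spare.

Yes — it stops 53.5 m short of the obstacle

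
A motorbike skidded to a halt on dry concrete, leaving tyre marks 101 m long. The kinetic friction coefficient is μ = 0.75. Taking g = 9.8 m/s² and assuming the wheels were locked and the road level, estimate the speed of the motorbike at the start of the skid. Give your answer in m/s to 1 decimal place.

Deceleration a = μg = 0.75 × 9.8 = 7.350 m/s².
v = √(2a·d) = √(2 × 7.350 × 101) = √1484.700 = 38.5318 m/s.

Initial speed ≈ 38.5 m/s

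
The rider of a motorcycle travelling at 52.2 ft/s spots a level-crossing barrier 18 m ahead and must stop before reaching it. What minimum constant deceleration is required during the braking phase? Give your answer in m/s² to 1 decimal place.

52.2 ft/s × 0.3048 = 15.9106 m/s.
v² = 2a·d ⇒ a = v²/(2d) = 15.9106² / (2 × 18.000) = 253.147 / 36.000 = 7.0319 m/s².

Required deceleration ≈ 7.0 m/s²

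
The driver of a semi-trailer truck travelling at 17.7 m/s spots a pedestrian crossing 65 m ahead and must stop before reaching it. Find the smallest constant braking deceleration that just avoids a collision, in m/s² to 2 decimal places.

Required deceleration ≈ 2.41 m/s²

v² = 2a·d ⇒ a = v²/(2d) = 17.7000² / (2 × 65.000) = 313.290 / 130.000 = 2.4099 m/s².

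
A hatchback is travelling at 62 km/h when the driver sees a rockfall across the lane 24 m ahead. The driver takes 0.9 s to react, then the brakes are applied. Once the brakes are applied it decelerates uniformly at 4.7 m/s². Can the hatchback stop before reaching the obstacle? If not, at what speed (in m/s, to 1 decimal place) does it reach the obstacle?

62 km/h ÷ 3.6 = 17.2222 m/s.
Reaction distance = 17.2222 × 0.9 = 15.500 m.
Braking distance needed to stop: v²/(2a) = 296.604 / 9.400 = 31.554 m, so total needed = 15.500 + 31.554 = 47.054 m > 24 m — it cannot stop.
Distance remaining when braking begins: 24 − 15.500 = 8.500 m.
v² = v₀² − 2a·d = 296.604 − 2 × 4.700 × 8.500 = 216.704 m²/s².
v = √216.704 = 14.721 m/s.

No — it strikes the obstacle at 14.7 m/s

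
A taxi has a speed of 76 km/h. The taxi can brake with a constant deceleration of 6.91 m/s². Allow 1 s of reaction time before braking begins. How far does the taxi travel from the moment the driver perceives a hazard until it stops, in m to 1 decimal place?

76 km/h ÷ 3.6 = 21.1111 m/s.
Reaction distance = v·t_r = 21.1111 × 1 = 21.111 m.
Braking distance = v²/(2a) = 21.1111² / (2 × 6.910) = 445.679 / 13.820 = 32.249 m.
Total = 21.111 + 32.249 = 53.360 m.

Total stopping distance ≈ 53.4 m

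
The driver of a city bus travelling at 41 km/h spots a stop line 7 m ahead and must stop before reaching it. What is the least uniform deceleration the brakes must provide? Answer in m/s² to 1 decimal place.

Required deceleration ≈ 9.3 m/s²

41 km/h ÷ 3.6 = 11.3889 m/s.
v² = 2a·d ⇒ a = v²/(2d) = 11.3889² / (2 × 7.000) = 129.707 / 14.000 = 9.2648 m/s².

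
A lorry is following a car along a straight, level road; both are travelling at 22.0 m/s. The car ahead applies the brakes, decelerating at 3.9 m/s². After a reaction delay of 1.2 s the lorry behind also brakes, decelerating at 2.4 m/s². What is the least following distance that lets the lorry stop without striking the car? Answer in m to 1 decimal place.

Minimum gap ≈ 65.2 m

Leader travels v²/(2a_L) = 484.000 / 7.800 = 62.051 m before stopping.
Follower covers v·t_r = 22.0000 × 1.2 = 26.400 m while reacting, then v²/(2a_F) = 484.000 / 4.800 = 100.833 m while braking, for a total of 26.400 + 100.833 = 127.233 m.
Since a_F ≤ a_L and the follower starts braking later, the follower is never slower than the leader, so the closest approach is when both have stopped.
Minimum gap = 127.233 − 62.051 = 65.182 m.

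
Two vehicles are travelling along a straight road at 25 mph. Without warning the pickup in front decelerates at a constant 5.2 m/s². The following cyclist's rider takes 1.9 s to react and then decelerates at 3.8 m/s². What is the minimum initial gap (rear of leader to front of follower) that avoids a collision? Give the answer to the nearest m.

25 mph × 0.44704 = 11.1760 m/s.
Leader travels v²/(2a_L) = 124.903 / 10.400 = 12.010 m before stopping.
Follower covers v·t_r = 11.1760 × 1.9 = 21.234 m while reacting, then v²/(2a_F) = 124.903 / 7.600 = 16.435 m while braking, for a total of 21.234 + 16.435 = 37.669 m.
Since a_F ≤ a_L and the follower starts braking later, the follower is never slower than the leader, so the closest approach is when both have stopped.
Minimum gap = 37.669 − 12.010 = 25.659 m.

Minimum gap ≈ 26 m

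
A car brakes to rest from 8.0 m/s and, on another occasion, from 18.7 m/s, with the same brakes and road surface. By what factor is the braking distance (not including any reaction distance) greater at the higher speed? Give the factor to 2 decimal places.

Factor ≈ 5.46

Braking distance d = v²/(2a), so with a fixed, d ∝ v².
Factor = (18.7/8.0)² = 2.3375² = 5.4639.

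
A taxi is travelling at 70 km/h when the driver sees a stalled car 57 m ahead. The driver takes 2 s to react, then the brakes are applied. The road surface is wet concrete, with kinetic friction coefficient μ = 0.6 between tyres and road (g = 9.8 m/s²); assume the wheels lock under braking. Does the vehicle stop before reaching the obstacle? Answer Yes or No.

70 km/h ÷ 3.6 = 19.4444 m/s.
a = μg = 0.6 × 9.8 = 5.880 m/s².
Reaction distance = 19.4444 × 2 = 38.889 m.
Braking distance = v²/(2a) = 378.085 / 11.760 = 32.150 m.
Total stopping distance = 38.889 + 32.150 = 71.039 m, vs 57 m available — it cannot stop in time and overshoots by 71.039 − 57 = 14.039 m.

No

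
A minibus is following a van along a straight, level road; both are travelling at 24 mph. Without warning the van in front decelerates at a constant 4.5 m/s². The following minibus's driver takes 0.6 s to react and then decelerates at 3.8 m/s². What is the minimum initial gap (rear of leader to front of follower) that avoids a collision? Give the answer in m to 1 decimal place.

Minimum gap ≈ 8.8 m

24 mph × 0.44704 = 10.7290 m/s.
Leader travels v²/(2a_L) = 115.111 / 9.000 = 12.790 m before stopping.
Follower covers v·t_r = 10.7290 × 0.6 = 6.437 m while reacting, then v²/(2a_F) = 115.111 / 7.600 = 15.146 m while braking, for a total of 6.437 + 15.146 = 21.583 m.
Since a_F ≤ a_L and the follower starts braking later, the follower is never slower than the leader, so the closest approach is when both have stopped.
Minimum gap = 21.583 − 12.790 = 8.793 m.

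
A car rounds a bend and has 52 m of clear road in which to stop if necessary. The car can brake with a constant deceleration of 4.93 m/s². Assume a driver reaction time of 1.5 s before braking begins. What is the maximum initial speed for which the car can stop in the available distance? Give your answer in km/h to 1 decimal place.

Maximum speed ≈ 59.1 km/h

Stopping distance: v·t_r + v²/(2a) = 52 with t_r = 1.5 s and a = 4.930 m/s².
So v² + 14.790 v − 512.72 = 0.
Positive root: v = −a·t_r + √((a·t_r)² + 2a·d) = −7.395 + √(54.686 + 512.72) = 16.4253 m/s.
16.4253 m/s × 3.6 = 59.131 km/h.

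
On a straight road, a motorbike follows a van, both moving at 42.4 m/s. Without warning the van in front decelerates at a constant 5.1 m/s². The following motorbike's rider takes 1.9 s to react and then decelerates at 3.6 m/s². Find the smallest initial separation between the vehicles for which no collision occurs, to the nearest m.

Leader travels v²/(2a_L) = 1797.760 / 10.200 = 176.251 m before stopping.
Follower covers v·t_r = 42.4000 × 1.9 = 80.560 m while reacting, then v²/(2a_F) = 1797.760 / 7.200 = 249.689 m while braking, for a total of 80.560 + 249.689 = 330.249 m.
Since a_F ≤ a_L and the follower starts braking later, the follower is never slower than the leader, so the closest approach is when both have stopped.
Minimum gap = 330.249 − 176.251 = 153.998 m.

Minimum gap ≈ 154 m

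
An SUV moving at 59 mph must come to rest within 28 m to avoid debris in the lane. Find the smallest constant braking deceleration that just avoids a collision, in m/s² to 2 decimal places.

Required deceleration ≈ 12.42 m/s²

59 mph × 0.44704 = 26.3754 m/s.
v² = 2a·d ⇒ a = v²/(2d) = 26.3754² / (2 × 28.000) = 695.662 / 56.000 = 12.4225 m/s².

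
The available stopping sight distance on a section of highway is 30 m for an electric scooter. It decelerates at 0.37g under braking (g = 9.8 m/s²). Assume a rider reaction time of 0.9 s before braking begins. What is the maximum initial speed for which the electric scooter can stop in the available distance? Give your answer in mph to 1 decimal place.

Maximum speed ≈ 26.5 mph

a = 0.37 × 9.8 = 3.626 m/s².
Stopping distance: v·t_r + v²/(2a) = 30 with t_r = 0.9 s and a = 3.626 m/s².
So v² + 6.527 v − 217.56 = 0.
Positive root: v = −a·t_r + √((a·t_r)² + 2a·d) = −3.263 + √(10.647 + 217.56) = 11.8435 m/s.
11.8435 m/s ÷ 0.44704 = 26.493 mph.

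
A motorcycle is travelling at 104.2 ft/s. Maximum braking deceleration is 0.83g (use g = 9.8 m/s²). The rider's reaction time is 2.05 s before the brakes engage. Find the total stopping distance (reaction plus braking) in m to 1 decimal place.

Total stopping distance ≈ 127.1 m

104.2 ft/s × 0.3048 = 31.7602 m/s.
a = 0.83 × 9.8 = 8.134 m/s².
Reaction distance = v·t_r = 31.7602 × 2.05 = 65.108 m.
Braking distance = v²/(2a) = 31.7602² / (2 × 8.134) = 1008.710 / 16.268 = 62.006 m.
Total = 65.108 + 62.006 = 127.114 m.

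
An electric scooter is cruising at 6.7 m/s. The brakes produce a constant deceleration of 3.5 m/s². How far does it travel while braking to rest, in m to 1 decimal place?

Braking distance ≈ 6.4 m

Braking distance = v²/(2a) = 6.7000² / (2 × 3.500) = 44.890 / 7.000 = 6.413 m.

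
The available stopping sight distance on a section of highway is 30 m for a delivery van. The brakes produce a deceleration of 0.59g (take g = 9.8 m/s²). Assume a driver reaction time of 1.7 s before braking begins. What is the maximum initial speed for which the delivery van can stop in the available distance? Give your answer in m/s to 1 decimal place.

a = 0.59 × 9.8 = 5.782 m/s².
Stopping distance: v·t_r + v²/(2a) = 30 with t_r = 1.7 s and a = 5.782 m/s².
So v² + 19.659 v − 346.92 = 0.
Positive root: v = −a·t_r + √((a·t_r)² + 2a·d) = −9.829 + √(96.609 + 346.92) = 11.2311 m/s.

Maximum speed ≈ 11.2 m/s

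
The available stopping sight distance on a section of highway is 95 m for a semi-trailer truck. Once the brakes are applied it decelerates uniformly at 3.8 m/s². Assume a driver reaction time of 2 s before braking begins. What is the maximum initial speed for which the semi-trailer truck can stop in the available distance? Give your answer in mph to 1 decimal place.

Stopping distance: v·t_r + v²/(2a) = 95 with t_r = 2 s and a = 3.800 m/s².
So v² + 15.200 v − 722.00 = 0.
Positive root: v = −a·t_r + √((a·t_r)² + 2a·d) = −7.600 + √(57.760 + 722.00) = 20.3242 m/s.
20.3242 m/s ÷ 0.44704 = 45.464 mph.

Maximum speed ≈ 45.5 mph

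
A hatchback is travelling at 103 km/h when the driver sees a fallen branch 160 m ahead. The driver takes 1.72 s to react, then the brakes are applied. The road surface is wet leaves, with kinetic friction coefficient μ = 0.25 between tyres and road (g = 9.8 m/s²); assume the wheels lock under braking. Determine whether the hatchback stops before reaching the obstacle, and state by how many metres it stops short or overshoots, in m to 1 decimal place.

No — it overshoots by 56.3 m

103 km/h ÷ 3.6 = 28.6111 m/s.
a = μg = 0.25 × 9.8 = 2.450 m/s².
Reaction distance = 28.6111 × 1.72 = 49.211 m.
Braking distance = v²/(2a) = 818.595 / 4.900 = 167.060 m.
Total stopping distance = 49.211 + 167.060 = 216.271 m, vs 160 m available — it cannot stop in time and overshoots by 216.271 − 160 = 56.271 m.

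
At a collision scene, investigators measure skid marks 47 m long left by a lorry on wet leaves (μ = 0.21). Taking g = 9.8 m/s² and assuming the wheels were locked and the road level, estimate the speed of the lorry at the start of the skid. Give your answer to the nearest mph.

Deceleration a = μg = 0.21 × 9.8 = 2.058 m/s².
v = √(2a·d) = √(2 × 2.058 × 47) = √193.452 = 13.9087 m/s.
= 13.9087 ÷ 0.44704 = 31.113 mph.

Initial speed ≈ 31 mph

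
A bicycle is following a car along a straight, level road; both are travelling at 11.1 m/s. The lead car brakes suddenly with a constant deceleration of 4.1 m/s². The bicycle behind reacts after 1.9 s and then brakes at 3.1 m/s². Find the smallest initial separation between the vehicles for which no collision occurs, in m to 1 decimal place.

Leader travels v²/(2a_L) = 123.210 / 8.200 = 15.026 m before stopping.
Follower covers v·t_r = 11.1000 × 1.9 = 21.090 m while reacting, then v²/(2a_F) = 123.210 / 6.200 = 19.873 m while braking, for a total of 21.090 + 19.873 = 40.963 m.
Since a_F ≤ a_L and the follower starts braking later, the follower is never slower than the leader, so the closest approach is when both have stopped.
Minimum gap = 40.963 − 15.026 = 25.937 m.

Minimum gap ≈ 25.9 m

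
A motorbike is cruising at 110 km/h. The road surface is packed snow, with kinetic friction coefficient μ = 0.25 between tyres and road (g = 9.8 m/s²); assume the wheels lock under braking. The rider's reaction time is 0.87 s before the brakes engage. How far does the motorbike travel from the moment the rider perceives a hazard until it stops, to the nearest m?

Total stopping distance ≈ 217 m

110 km/h ÷ 3.6 = 30.5556 m/s.
a = μg = 0.25 × 9.8 = 2.450 m/s².
Reaction distance = v·t_r = 30.5556 × 0.87 = 26.583 m.
Braking distance = v²/(2a) = 30.5556² / (2 × 2.450) = 933.645 / 4.900 = 190.540 m.
Total = 26.583 + 190.540 = 217.123 m.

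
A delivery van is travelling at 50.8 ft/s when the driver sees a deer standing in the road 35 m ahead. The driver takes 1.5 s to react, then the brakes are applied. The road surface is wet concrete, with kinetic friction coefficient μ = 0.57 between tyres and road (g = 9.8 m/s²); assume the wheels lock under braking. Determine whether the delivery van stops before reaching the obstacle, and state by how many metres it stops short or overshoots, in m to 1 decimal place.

No — it overshoots by 9.7 m

50.8 ft/s × 0.3048 = 15.4838 m/s.
a = μg = 0.57 × 9.8 = 5.586 m/s².
Reaction distance = 15.4838 × 1.5 = 23.226 m.
Braking distance = v²/(2a) = 239.748 / 11.172 = 21.460 m.
Total stopping distance = 23.226 + 21.460 = 44.686 m, vs 35 m available — it cannot stop in time and overshoots by 44.686 − 35 = 9.686 m.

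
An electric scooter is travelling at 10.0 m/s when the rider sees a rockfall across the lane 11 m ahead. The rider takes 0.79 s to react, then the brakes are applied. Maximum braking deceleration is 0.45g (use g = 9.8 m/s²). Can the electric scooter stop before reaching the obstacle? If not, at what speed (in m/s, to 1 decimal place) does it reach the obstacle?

No — it strikes the obstacle at 8.5 m/s

a = 0.45 × 9.8 = 4.410 m/s².
Reaction distance = 10.0000 × 0.79 = 7.900 m.
Braking distance needed to stop: v²/(2a) = 100.000 / 8.820 = 11.338 m, so total needed = 7.900 + 11.338 = 19.238 m > 11 m — it cannot stop.
Distance remaining when braking begins: 11 − 7.900 = 3.100 m.
v² = v₀² − 2a·d = 100.000 − 2 × 4.410 × 3.100 = 72.658 m²/s².
v = √72.658 = 8.524 m/s.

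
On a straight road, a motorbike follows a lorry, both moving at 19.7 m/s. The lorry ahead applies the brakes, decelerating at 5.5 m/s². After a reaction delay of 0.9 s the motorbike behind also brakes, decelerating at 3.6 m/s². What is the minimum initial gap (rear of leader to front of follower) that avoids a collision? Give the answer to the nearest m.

Leader travels v²/(2a_L) = 388.090 / 11.000 = 35.281 m before stopping.
Follower covers v·t_r = 19.7000 × 0.9 = 17.730 m while reacting, then v²/(2a_F) = 388.090 / 7.200 = 53.901 m while braking, for a total of 17.730 + 53.901 = 71.631 m.
Since a_F ≤ a_L and the follower starts braking later, the follower is never slower than the leader, so the closest approach is when both have stopped.
Minimum gap = 71.631 − 35.281 = 36.350 m.

Minimum gap ≈ 36 m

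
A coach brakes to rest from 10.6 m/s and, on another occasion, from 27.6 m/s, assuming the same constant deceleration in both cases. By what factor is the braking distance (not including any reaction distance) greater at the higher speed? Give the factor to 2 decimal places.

Braking distance d = v²/(2a), so with a fixed, d ∝ v².
Factor = (27.6/10.6)² = 2.6038² = 6.7798.

Factor ≈ 6.78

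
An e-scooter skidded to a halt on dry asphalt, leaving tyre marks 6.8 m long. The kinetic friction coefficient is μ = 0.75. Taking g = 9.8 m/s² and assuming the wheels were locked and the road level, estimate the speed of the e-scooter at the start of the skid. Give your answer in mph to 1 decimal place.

Deceleration a = μg = 0.75 × 9.8 = 7.350 m/s².
v = √(2a·d) = √(2 × 7.350 × 6.8) = √99.960 = 9.9980 m/s.
= 9.9980 ÷ 0.44704 = 22.365 mph.

Initial speed ≈ 22.4 mph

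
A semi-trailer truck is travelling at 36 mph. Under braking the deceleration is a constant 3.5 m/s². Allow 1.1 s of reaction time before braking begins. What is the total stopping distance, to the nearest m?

Total stopping distance ≈ 55 m

36 mph × 0.44704 = 16.0934 m/s.
Reaction distance = v·t_r = 16.0934 × 1.1 = 17.703 m.
Braking distance = v²/(2a) = 16.0934² / (2 × 3.500) = 258.998 / 7.000 = 37.000 m.
Total = 17.703 + 37.000 = 54.703 m.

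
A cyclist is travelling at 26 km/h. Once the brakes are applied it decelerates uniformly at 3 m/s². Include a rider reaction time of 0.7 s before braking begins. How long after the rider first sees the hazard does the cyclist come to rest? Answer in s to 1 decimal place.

Total time ≈ 3.1 s

26 km/h ÷ 3.6 = 7.2222 m/s.
Braking time = v/a = 7.2222 / 3.000 = 2.407 s.
Total = 0.7 + 2.407 = 3.107 s.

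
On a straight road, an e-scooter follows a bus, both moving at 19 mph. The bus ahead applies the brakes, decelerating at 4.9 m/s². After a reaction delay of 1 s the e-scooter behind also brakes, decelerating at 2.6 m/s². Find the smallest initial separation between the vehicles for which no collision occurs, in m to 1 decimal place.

Minimum gap ≈ 15.0 m

19 mph × 0.44704 = 8.4938 m/s.
Leader travels v²/(2a_L) = 72.145 / 9.800 = 7.362 m before stopping.
Follower covers v·t_r = 8.4938 × 1 = 8.494 m while reacting, then v²/(2a_F) = 72.145 / 5.200 = 13.874 m while braking, for a total of 8.494 + 13.874 = 22.368 m.
Since a_F ≤ a_L and the follower starts braking later, the follower is never slower than the leader, so the closest approach is when both have stopped.
Minimum gap = 22.368 − 7.362 = 15.006 m.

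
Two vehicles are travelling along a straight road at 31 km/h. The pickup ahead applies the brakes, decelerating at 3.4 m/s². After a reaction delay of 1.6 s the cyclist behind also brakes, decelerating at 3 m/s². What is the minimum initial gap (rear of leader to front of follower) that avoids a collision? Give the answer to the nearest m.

31 km/h ÷ 3.6 = 8.6111 m/s.
Leader travels v²/(2a_L) = 74.151 / 6.800 = 10.905 m before stopping.
Follower covers v·t_r = 8.6111 × 1.6 = 13.778 m while reacting, then v²/(2a_F) = 74.151 / 6.000 = 12.358 m while braking, for a total of 13.778 + 12.358 = 26.136 m.
Since a_F ≤ a_L and the follower starts braking later, the follower is never slower than the leader, so the closest approach is when both have stopped.
Minimum gap = 26.136 − 10.905 = 15.231 m.

Minimum gap ≈ 15 m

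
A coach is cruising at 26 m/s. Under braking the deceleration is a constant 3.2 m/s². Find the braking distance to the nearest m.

Braking distance = v²/(2a) = 26.0000² / (2 × 3.200) = 676.000 / 6.400 = 105.625 m.

Braking distance ≈ 106 m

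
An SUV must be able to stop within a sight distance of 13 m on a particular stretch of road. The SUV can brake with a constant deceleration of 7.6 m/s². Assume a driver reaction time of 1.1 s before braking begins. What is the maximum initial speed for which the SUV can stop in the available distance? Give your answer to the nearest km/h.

Stopping distance: v·t_r + v²/(2a) = 13 with t_r = 1.1 s and a = 7.600 m/s².
So v² + 16.720 v − 197.60 = 0.
Positive root: v = −a·t_r + √((a·t_r)² + 2a·d) = −8.360 + √(69.890 + 197.60) = 7.9951 m/s.
7.9951 m/s × 3.6 = 28.782 km/h.

Maximum speed ≈ 29 km/h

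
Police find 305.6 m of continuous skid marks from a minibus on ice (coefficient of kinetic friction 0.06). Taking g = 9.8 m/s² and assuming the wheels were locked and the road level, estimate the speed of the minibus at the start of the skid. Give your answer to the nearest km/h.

Initial speed ≈ 68 km/h

Deceleration a = μg = 0.06 × 9.8 = 0.588 m/s².
v = √(2a·d) = √(2 × 0.588 × 305.6) = √359.386 = 18.9575 m/s.
= 18.9575 × 3.6 = 68.247 km/h.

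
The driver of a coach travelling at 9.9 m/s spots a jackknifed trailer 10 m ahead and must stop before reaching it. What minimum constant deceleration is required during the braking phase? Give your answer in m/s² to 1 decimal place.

v² = 2a·d ⇒ a = v²/(2d) = 9.9000² / (2 × 10.000) = 98.010 / 20.000 = 4.9005 m/s².

Required deceleration ≈ 4.9 m/s²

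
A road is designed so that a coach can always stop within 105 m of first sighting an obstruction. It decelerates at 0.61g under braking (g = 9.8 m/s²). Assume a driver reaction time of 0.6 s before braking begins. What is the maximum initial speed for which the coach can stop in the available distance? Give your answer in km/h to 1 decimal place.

Maximum speed ≈ 115.3 km/h

a = 0.61 × 9.8 = 5.978 m/s².
Stopping distance: v·t_r + v²/(2a) = 105 with t_r = 0.6 s and a = 5.978 m/s².
So v² + 7.174 v − 1255.38 = 0.
Positive root: v = −a·t_r + √((a·t_r)² + 2a·d) = −3.587 + √(12.867 + 1255.38) = 32.0255 m/s.
32.0255 m/s × 3.6 = 115.292 km/h.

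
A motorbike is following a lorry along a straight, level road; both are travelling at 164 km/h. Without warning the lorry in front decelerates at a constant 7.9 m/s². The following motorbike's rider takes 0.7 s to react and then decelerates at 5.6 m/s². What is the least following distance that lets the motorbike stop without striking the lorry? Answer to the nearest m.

Minimum gap ≈ 86 m

164 km/h ÷ 3.6 = 45.5556 m/s.
Leader travels v²/(2a_L) = 2075.313 / 15.800 = 131.349 m before stopping.
Follower covers v·t_r = 45.5556 × 0.7 = 31.889 m while reacting, then v²/(2a_F) = 2075.313 / 11.200 = 185.296 m while braking, for a total of 31.889 + 185.296 = 217.185 m.
Since a_F ≤ a_L and the follower starts braking later, the follower is never slower than the leader, so the closest approach is when both have stopped.
Minimum gap = 217.185 − 131.349 = 85.836 m.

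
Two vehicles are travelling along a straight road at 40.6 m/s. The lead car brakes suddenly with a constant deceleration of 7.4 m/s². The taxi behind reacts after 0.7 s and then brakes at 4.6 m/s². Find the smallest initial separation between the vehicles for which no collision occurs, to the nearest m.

Minimum gap ≈ 96 m

Leader travels v²/(2a_L) = 1648.360 / 14.800 = 111.376 m before stopping.
Follower covers v·t_r = 40.6000 × 0.7 = 28.420 m while reacting, then v²/(2a_F) = 1648.360 / 9.200 = 179.170 m while braking, for a total of 28.420 + 179.170 = 207.590 m.
Since a_F ≤ a_L and the follower starts braking later, the follower is never slower than the leader, so the closest approach is when both have stopped.
Minimum gap = 207.590 − 111.376 = 96.214 m.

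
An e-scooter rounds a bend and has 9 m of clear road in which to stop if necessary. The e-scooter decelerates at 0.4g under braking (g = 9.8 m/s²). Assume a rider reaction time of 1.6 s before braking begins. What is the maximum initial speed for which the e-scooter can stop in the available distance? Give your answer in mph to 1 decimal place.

Maximum speed ≈ 9.4 mph

a = 0.4 × 9.8 = 3.920 m/s².
Stopping distance: v·t_r + v²/(2a) = 9 with t_r = 1.6 s and a = 3.920 m/s².
So v² + 12.544 v − 70.56 = 0.
Positive root: v = −a·t_r + √((a·t_r)² + 2a·d) = −6.272 + √(39.338 + 70.56) = 4.2112 m/s.
4.2112 m/s ÷ 0.44704 = 9.420 mph.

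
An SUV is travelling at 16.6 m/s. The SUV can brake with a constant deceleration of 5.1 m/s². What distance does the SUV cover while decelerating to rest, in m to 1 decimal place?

Braking distance ≈ 27.0 m

Braking distance = v²/(2a) = 16.6000² / (2 × 5.100) = 275.560 / 10.200 = 27.016 m.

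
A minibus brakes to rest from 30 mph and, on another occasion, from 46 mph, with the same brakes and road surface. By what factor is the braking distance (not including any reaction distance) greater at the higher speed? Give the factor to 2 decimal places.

Factor ≈ 2.35

Braking distance d = v²/(2a), so with a fixed, d ∝ v².
Factor = (46/30)² = 1.5333² = 2.3510.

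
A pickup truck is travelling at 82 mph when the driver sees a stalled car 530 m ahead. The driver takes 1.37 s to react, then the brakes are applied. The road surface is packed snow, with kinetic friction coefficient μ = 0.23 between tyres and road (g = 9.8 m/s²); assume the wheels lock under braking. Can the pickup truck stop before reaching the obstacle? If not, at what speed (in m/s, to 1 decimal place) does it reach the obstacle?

Yes — it stops about 181.7 m short of the obstacle, so it never reaches it

82 mph × 0.44704 = 36.6573 m/s.
a = μg = 0.23 × 9.8 = 2.254 m/s².
Reaction distance = 36.6573 × 1.37 = 50.221 m.
Braking distance = v²/(2a) = 1343.758 / 4.508 = 298.083 m.
Total stopping distance = 50.221 + 298.083 = 348.304 m, vs 530 m available — it stops with 530 − 348.304 = 181.696 m to spare.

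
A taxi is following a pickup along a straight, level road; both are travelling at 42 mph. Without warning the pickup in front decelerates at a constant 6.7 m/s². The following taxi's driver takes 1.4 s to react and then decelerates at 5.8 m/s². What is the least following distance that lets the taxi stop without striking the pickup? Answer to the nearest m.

Minimum gap ≈ 30 m

42 mph × 0.44704 = 18.7757 m/s.
Leader travels v²/(2a_L) = 352.527 / 13.400 = 26.308 m before stopping.
Follower covers v·t_r = 18.7757 × 1.4 = 26.286 m while reacting, then v²/(2a_F) = 352.527 / 11.600 = 30.390 m while braking, for a total of 26.286 + 30.390 = 56.676 m.
Since a_F ≤ a_L and the follower starts braking later, the follower is never slower than the leader, so the closest approach is when both have stopped.
Minimum gap = 56.676 − 26.308 = 30.368 m.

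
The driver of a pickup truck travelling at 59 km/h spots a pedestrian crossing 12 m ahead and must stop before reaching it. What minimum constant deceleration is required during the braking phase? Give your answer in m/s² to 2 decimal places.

59 km/h ÷ 3.6 = 16.3889 m/s.
v² = 2a·d ⇒ a = v²/(2d) = 16.3889² / (2 × 12.000) = 268.596 / 24.000 = 11.1915 m/s².

Required deceleration ≈ 11.19 m/s²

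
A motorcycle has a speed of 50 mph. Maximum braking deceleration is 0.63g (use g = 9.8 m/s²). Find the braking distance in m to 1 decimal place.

Braking distance ≈ 40.5 m

50 mph × 0.44704 = 22.3520 m/s.
a = 0.63 × 9.8 = 6.174 m/s².
Braking distance = v²/(2a) = 22.3520² / (2 × 6.174) = 499.612 / 12.348 = 40.461 m.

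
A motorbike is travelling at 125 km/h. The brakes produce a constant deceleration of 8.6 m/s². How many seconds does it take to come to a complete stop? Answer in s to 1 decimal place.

125 km/h ÷ 3.6 = 34.7222 m/s.
Braking time = v/a = 34.7222 / 8.600 = 4.037 s.

Braking time ≈ 4.0 s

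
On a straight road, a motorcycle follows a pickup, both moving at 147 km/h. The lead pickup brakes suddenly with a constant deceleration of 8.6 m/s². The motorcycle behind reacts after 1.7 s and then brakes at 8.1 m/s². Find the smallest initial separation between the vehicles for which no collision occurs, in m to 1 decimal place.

Minimum gap ≈ 75.4 m

147 km/h ÷ 3.6 = 40.8333 m/s.
Leader travels v²/(2a_L) = 1667.358 / 17.200 = 96.939 m before stopping.
Follower covers v·t_r = 40.8333 × 1.7 = 69.417 m while reacting, then v²/(2a_F) = 1667.358 / 16.200 = 102.923 m while braking, for a total of 69.417 + 102.923 = 172.340 m.
Since a_F ≤ a_L and the follower starts braking later, the follower is never slower than the leader, so the closest approach is when both have stopped.
Minimum gap = 172.340 − 96.939 = 75.401 m.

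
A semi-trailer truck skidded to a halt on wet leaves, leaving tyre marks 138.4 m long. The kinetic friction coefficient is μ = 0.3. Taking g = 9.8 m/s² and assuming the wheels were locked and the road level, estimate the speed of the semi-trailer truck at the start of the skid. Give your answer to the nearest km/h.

Initial speed ≈ 103 km/h

Deceleration a = μg = 0.3 × 9.8 = 2.940 m/s².
v = √(2a·d) = √(2 × 2.940 × 138.4) = √813.792 = 28.5270 m/s.
= 28.5270 × 3.6 = 102.697 km/h.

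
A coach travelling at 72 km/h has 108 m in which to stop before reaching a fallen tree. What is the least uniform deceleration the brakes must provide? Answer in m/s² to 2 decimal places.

Required deceleration ≈ 1.85 m/s²

72 km/h ÷ 3.6 = 20.0000 m/s.
v² = 2a·d ⇒ a = v²/(2d) = 20.0000² / (2 × 108.000) = 400.000 / 216.000 = 1.8519 m/s².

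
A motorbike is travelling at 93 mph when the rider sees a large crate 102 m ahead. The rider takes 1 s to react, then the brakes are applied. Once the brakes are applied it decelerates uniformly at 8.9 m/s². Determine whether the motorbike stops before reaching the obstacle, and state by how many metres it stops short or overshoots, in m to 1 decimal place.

93 mph × 0.44704 = 41.5747 m/s.
Reaction distance = 41.5747 × 1 = 41.575 m.
Braking distance = v²/(2a) = 1728.456 / 17.800 = 97.104 m.
Total stopping distance = 41.575 + 97.104 = 138.679 m, vs 102 m available — it cannot stop in time and overshoots by 138.679 − 102 = 36.679 m.

No — it overshoots by 36.7 m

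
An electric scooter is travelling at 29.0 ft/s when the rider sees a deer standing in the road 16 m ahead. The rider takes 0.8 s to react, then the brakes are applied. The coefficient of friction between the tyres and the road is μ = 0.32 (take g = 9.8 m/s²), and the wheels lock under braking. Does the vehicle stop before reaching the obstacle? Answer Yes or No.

29 ft/s × 0.3048 = 8.8392 m/s.
a = μg = 0.32 × 9.8 = 3.136 m/s².
Reaction distance = 8.8392 × 0.8 = 7.071 m.
Braking distance = v²/(2a) = 78.131 / 6.272 = 12.457 m.
Total stopping distance = 7.071 + 12.457 = 19.528 m, vs 16 m available — it cannot stop in time and overshoots by 19.528 − 16 = 3.528 m.

No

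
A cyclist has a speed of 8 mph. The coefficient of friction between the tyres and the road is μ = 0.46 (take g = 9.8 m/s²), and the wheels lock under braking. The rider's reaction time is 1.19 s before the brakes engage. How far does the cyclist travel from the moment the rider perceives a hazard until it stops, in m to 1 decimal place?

Total stopping distance ≈ 5.7 m

8 mph × 0.44704 = 3.5763 m/s.
a = μg = 0.46 × 9.8 = 4.508 m/s².
Reaction distance = v·t_r = 3.5763 × 1.19 = 4.256 m.
Braking distance = v²/(2a) = 3.5763² / (2 × 4.508) = 12.790 / 9.016 = 1.419 m.
Total = 4.256 + 1.419 = 5.675 m.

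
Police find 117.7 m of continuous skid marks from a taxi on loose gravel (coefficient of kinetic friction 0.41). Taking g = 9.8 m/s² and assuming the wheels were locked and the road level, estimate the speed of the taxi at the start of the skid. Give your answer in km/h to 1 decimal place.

Deceleration a = μg = 0.41 × 9.8 = 4.018 m/s².
v = √(2a·d) = √(2 × 4.018 × 117.7) = √945.837 = 30.7545 m/s.
= 30.7545 × 3.6 = 110.716 km/h.

Initial speed ≈ 110.7 km/h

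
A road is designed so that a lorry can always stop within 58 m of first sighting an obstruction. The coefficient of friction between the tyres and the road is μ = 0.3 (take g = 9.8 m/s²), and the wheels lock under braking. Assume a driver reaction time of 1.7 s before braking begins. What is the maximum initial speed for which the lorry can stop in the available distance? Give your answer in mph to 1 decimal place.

a = μg = 0.3 × 9.8 = 2.940 m/s².
Stopping distance: v·t_r + v²/(2a) = 58 with t_r = 1.7 s and a = 2.940 m/s².
So v² + 9.996 v − 341.04 = 0.
Positive root: v = −a·t_r + √((a·t_r)² + 2a·d) = −4.998 + √(24.980 + 341.04) = 14.1336 m/s.
14.1336 m/s ÷ 0.44704 = 31.616 mph.

Maximum speed ≈ 31.6 mph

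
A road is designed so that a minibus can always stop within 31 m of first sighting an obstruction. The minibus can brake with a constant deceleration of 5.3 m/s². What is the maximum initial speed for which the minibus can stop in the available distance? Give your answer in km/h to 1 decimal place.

Maximum speed ≈ 65.3 km/h

v²/(2a) = d ⇒ v = √(2 × 5.300 × 31) = √328.60 = 18.1273 m/s.
18.1273 m/s × 3.6 = 65.258 km/h.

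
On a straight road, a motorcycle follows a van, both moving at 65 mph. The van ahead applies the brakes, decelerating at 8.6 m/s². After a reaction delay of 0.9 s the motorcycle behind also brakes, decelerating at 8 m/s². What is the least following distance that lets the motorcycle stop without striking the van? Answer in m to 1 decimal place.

Minimum gap ≈ 29.8 m

65 mph × 0.44704 = 29.0576 m/s.
Leader travels v²/(2a_L) = 844.344 / 17.200 = 49.090 m before stopping.
Follower covers v·t_r = 29.0576 × 0.9 = 26.152 m while reacting, then v²/(2a_F) = 844.344 / 16.000 = 52.772 m while braking, for a total of 26.152 + 52.772 = 78.924 m.
Since a_F ≤ a_L and the follower starts braking later, the follower is never slower than the leader, so the closest approach is when both have stopped.
Minimum gap = 78.924 − 49.090 = 29.834 m.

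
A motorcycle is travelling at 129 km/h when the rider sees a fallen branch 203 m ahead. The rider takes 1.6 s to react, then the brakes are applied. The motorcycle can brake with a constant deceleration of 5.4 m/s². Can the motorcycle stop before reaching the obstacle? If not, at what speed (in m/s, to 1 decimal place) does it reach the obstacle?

Yes — it stops about 26.8 m short of the obstacle, so it never reaches it

129 km/h ÷ 3.6 = 35.8333 m/s.
Reaction distance = 35.8333 × 1.6 = 57.333 m.
Braking distance = v²/(2a) = 1284.025 / 10.800 = 118.891 m.
Total stopping distance = 57.333 + 118.891 = 176.224 m, vs 203 m available — it stops with 203 − 176.224 = 26.776 m to spare.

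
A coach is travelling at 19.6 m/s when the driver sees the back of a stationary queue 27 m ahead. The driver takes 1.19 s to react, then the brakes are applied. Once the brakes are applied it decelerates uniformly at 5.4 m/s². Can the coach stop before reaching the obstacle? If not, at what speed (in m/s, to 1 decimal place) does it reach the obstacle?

No — it strikes the obstacle at 18.6 m/s

Reaction distance = 19.6000 × 1.19 = 23.324 m.
Braking distance needed to stop: v²/(2a) = 384.160 / 10.800 = 35.570 m, so total needed = 23.324 + 35.570 = 58.894 m > 27 m — it cannot stop.
Distance remaining when braking begins: 27 − 23.324 = 3.676 m.
v² = v₀² − 2a·d = 384.160 − 2 × 5.400 × 3.676 = 344.459 m²/s².
v = √344.459 = 18.560 m/s.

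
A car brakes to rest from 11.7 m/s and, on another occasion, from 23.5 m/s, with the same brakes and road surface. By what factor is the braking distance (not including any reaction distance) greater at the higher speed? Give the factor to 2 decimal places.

Factor ≈ 4.03

Braking distance d = v²/(2a), so with a fixed, d ∝ v².
Factor = (23.5/11.7)² = 2.0085² = 4.0341.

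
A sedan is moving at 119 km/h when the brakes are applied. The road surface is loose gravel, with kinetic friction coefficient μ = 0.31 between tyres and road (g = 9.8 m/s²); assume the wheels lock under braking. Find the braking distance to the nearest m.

119 km/h ÷ 3.6 = 33.0556 m/s.
a = μg = 0.31 × 9.8 = 3.038 m/s².
Braking distance = v²/(2a) = 33.0556² / (2 × 3.038) = 1092.673 / 6.076 = 179.834 m.

Braking distance ≈ 180 m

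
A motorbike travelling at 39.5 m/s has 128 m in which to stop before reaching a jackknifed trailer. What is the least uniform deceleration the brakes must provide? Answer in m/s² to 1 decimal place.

v² = 2a·d ⇒ a = v²/(2d) = 39.5000² / (2 × 128.000) = 1560.250 / 256.000 = 6.0947 m/s².

Required deceleration ≈ 6.1 m/s²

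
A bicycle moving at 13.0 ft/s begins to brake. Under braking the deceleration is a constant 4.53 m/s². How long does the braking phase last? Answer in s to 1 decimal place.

Braking time ≈ 0.9 s

13 ft/s × 0.3048 = 3.9624 m/s.
Braking time = v/a = 3.9624 / 4.530 = 0.875 s.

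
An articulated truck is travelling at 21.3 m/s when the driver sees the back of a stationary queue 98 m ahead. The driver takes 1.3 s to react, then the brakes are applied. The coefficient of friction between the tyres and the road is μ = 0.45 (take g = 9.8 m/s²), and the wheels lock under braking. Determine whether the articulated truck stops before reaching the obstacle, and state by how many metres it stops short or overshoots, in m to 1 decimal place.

a = μg = 0.45 × 9.8 = 4.410 m/s².
Reaction distance = 21.3000 × 1.3 = 27.690 m.
Braking distance = v²/(2a) = 453.690 / 8.820 = 51.439 m.
Total stopping distance = 27.690 + 51.439 = 79.129 m, vs 98 m available — it stops with 98 − 79.129 = 18.871 m to spare.

Yes — it stops 18.9 m short of the obstacle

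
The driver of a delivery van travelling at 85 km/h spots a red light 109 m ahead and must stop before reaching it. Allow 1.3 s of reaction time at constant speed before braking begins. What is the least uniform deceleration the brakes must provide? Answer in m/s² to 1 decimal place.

85 km/h ÷ 3.6 = 23.6111 m/s.
Distance covered during reaction = 23.6111 × 1.3 = 30.694 m.
Distance available for braking: 109 − 30.694 = 78.306 m.
v² = 2a·d ⇒ a = v²/(2d) = 23.6111² / (2 × 78.306) = 557.484 / 156.612 = 3.5597 m/s².

Required deceleration ≈ 3.6 m/s²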